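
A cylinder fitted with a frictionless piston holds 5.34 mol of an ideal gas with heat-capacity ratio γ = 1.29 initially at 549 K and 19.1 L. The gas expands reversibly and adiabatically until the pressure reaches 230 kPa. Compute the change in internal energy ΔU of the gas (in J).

-26900 J

P₁ = nRT₁/V₁ = 5.34×8.314×549/19.1 = 1280 kPa.
Adiabatic: T₂/T₁ = (P₂/P₁)^((γ−1)/γ) ⇒ T₂ = 549×(0.180)^0.225 = 373 K; V₂ = 72.1 L.
For an ideal gas ΔU = nCvΔT with Cv = R/(γ−1) = 28.7 J/(mol·K).
ΔU = 5.34×28.7×(373−549) = -26900 J.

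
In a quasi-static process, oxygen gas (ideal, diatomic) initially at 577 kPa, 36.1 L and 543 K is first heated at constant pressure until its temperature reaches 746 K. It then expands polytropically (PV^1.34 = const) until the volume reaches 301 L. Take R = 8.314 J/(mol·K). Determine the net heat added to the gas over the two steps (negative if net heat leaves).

n = P₁V₁/(RT₁) = 577×36.1/(8.314×543) = 4.61 mol.
Step 1 — Isobaric: P stays 577 kPa; V/T = const ⇒ T₂ = 746 K, V₂ = 49.6 L.
W = PΔV = 577×(49.6−36.1) kPa·L = 7790 J.
ΔU = nCvΔT = 4.61×20.8×(746−543) = 19500 J.
Q = ΔU + W = nCpΔT = 27300 J.
State after step 1: P = 577 kPa, V = 49.6 L, T = 746 K.
Step 2 — Polytropic n=1.34: T₂ = T₁(V₁/V₂)^(n−1) = 746×(0.165)^0.34 = 404 K; P₂ = P₁(V₁/V₂)^n = 51.5 kPa.
W = (P₁V₁−P₂V₂)/(n−1) = (577×49.6−51.5×301)/0.34 = 38600 J.
ΔU = nCvΔT = 4.61×20.8×(404−746) = -32800 J.
Q = ΔU + W = 5790 J.
Net over both steps: W = 46400 J, Q = 33000 J, ΔU = -13300 J.

33000 J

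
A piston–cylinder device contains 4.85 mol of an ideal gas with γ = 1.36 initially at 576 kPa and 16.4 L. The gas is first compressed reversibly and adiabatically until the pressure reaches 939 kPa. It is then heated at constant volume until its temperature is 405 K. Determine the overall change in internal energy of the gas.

19100 J

T₁ = P₁V₁/(nR) = 576×16.4/(4.85×8.314) = 234 K.
Step 1 — Adiabatic: T₂/T₁ = (P₂/P₁)^((γ−1)/γ) ⇒ T₂ = 234×(1.63)^0.265 = 267 K; V₂ = 11.4 L.
ΔU = nCvΔT = 4.85×23.1×(267−234) = 3620 J.
Q = 0 for an adiabatic process, so W = −ΔU = -3620 J.
State after step 1: P = 939 kPa, V = 11.4 L, T = 267 K.
Step 2 — Isochoric: V stays 11.4 L; P/T = const ⇒ T₂ = 405 K, P₂ = 1430 kPa.
W = 0 (no volume change).
ΔU = nCvΔT = 4.85×23.1×(405−267) = 15500 J.
Q = ΔU = 15500 J.
Net over both steps: W = -3620 J, Q = 15500 J, ΔU = 19100 J.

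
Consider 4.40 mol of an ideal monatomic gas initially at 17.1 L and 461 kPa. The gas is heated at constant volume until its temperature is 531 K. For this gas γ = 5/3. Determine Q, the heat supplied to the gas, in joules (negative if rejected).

17300 J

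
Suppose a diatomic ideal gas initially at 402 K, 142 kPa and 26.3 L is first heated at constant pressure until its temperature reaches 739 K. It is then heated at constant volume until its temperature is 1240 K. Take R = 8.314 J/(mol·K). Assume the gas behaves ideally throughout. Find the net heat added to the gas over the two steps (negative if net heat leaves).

n = P₁V₁/(RT₁) = 142×26.3/(8.314×402) = 1.12 mol.
Step 1 — Isobaric: P stays 142 kPa; V/T = const ⇒ T₂ = 739 K, V₂ = 48.3 L.
W = PΔV = 142×(48.3−26.3) kPa·L = 3130 J.
ΔU = nCvΔT = 1.12×20.8×(739−402) = 7830 J.
Q = ΔU + W = nCpΔT = 11000 J.
State after step 1: P = 142 kPa, V = 48.3 L, T = 739 K.
Step 2 — Isochoric: V stays 48.3 L; P/T = const ⇒ T₂ = 1240 K, P₂ = 238 kPa.
W = 0 (no volume change).
ΔU = nCvΔT = 1.12×20.8×(1240−739) = 11600 J.
Q = ΔU = 11600 J.
Net over both steps: W = 3130 J, Q = 22600 J, ΔU = 19500 J.

22600 J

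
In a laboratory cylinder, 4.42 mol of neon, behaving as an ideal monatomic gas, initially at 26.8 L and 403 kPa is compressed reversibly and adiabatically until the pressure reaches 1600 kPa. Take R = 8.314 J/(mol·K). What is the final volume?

T₁ = P₁V₁/(nR) = 403×26.8/(4.42×8.314) = 294 K.
Adiabatic: T₂/T₁ = (P₂/P₁)^((γ−1)/γ) ⇒ T₂ = 294×(3.97)^0.400 = 510 K; V₂ = 11.7 L.

11.7 L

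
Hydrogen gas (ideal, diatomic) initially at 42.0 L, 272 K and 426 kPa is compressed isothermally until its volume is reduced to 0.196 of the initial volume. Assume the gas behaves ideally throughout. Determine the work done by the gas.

n = P₁V₁/(RT₁) = 426×42.0/(8.314×272) = 7.91 mol.
Isothermal: T stays 272 K; PV = const ⇒ V₂ = 8.23 L, P₂ = 2170 kPa.
W = nRT ln(V₂/V₁) = 7.91×8.314×272×ln(0.196) = -29200 J.

-29200 J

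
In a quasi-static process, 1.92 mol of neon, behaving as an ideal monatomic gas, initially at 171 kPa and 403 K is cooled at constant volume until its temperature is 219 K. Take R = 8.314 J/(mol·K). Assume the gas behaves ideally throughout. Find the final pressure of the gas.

92.9 kPa

V₁ = nRT₁/P₁ = 1.92×8.314×403/171 = 37.6 L.
Isochoric: V stays 37.6 L; P/T = const ⇒ T₂ = 219 K, P₂ = 92.9 kPa.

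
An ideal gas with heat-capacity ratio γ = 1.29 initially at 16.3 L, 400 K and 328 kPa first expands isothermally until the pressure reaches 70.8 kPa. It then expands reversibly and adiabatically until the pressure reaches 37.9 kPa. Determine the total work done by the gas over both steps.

n = P₁V₁/(RT₁) = 328×16.3/(8.314×400) = 1.61 mol.
Step 1 — Isothermal: T stays 400 K; PV = const ⇒ V₂ = 75.5 L, P₂ = 70.8 kPa.
ΔU = 0 (ideal gas, T constant).
W = nRT ln(V₂/V₁) = 1.61×8.314×400×ln(4.63) = 8200 J.
Q = ΔU + W = 8200 J.
State after step 1: P = 70.8 kPa, V = 75.5 L, T = 400 K.
Step 2 — Adiabatic: T₂/T₁ = (P₂/P₁)^((γ−1)/γ) ⇒ T₂ = 400×(0.535)^0.225 = 348 K; V₂ = 123 L.
ΔU = nCvΔT = 1.61×28.7×(348−400) = -2420 J.
Q = 0 for an adiabatic process, so W = −ΔU = 2420 J.
Net over both steps: W = 10600 J, Q = 8200 J, ΔU = -2420 J.

10600 J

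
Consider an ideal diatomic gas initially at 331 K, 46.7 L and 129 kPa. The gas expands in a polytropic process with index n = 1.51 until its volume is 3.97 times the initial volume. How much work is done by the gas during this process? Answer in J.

5970 J

n = P₁V₁/(RT₁) = 129×46.7/(8.314×331) = 2.19 mol.
Polytropic n=1.51: T₂ = T₁(V₁/V₂)^(n−1) = 331×(0.252)^0.51 = 164 K; P₂ = P₁(V₁/V₂)^n = 16.1 kPa.
W = (P₁V₁−P₂V₂)/(n−1) = (129×46.7−16.1×185)/0.51 = 5970 J.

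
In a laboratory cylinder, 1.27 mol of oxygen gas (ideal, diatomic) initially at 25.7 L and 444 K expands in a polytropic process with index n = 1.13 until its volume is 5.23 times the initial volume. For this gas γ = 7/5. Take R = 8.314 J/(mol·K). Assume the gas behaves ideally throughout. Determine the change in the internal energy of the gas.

P₁ = nRT₁/V₁ = 1.27×8.314×444/25.7 = 182 kPa.
Polytropic n=1.13: T₂ = T₁(V₁/V₂)^(n−1) = 444×(0.191)^0.13 = 358 K; P₂ = P₁(V₁/V₂)^n = 28.1 kPa.
For an ideal gas ΔU = nCvΔT with Cv = (5/2)R = 20.8 J/(mol·K).
ΔU = 1.27×20.8×(358−444) = -2270 J.

-2270 J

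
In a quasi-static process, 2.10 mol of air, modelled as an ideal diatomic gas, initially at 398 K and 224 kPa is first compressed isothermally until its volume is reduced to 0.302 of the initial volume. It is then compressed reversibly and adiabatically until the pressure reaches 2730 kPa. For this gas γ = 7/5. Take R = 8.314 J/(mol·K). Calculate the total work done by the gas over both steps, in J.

V₁ = nRT₁/P₁ = 2.10×8.314×398/224 = 31.0 L.
Step 1 — Isothermal: T stays 398 K; PV = const ⇒ V₂ = 9.37 L, P₂ = 742 kPa.
ΔU = 0 (ideal gas, T constant).
W = nRT ln(V₂/V₁) = 2.10×8.314×398×ln(0.302) = -8320 J.
Q = ΔU + W = -8320 J.
State after step 1: P = 742 kPa, V = 9.37 L, T = 398 K.
Step 2 — Adiabatic: T₂/T₁ = (P₂/P₁)^((γ−1)/γ) ⇒ T₂ = 398×(3.68)^0.286 = 578 K; V₂ = 3.69 L.
ΔU = nCvΔT = 2.10×20.8×(578−398) = 7840 J.
Q = 0 for an adiabatic process, so W = −ΔU = -7840 J.
Net over both steps: W = -16200 J, Q = -8320 J, ΔU = 7840 J.

-16200 J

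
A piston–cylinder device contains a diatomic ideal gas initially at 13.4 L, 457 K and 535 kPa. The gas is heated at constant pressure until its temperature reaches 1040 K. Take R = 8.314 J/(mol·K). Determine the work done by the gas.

n = P₁V₁/(RT₁) = 535×13.4/(8.314×457) = 1.89 mol.
Isobaric: P stays 535 kPa; V/T = const ⇒ T₂ = 1040 K, V₂ = 30.5 L.
W = PΔV = 535×(30.5−13.4) kPa·L = 9150 J.

9150 J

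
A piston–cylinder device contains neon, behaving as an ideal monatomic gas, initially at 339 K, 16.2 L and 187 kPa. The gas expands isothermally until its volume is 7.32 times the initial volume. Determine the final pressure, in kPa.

Isothermal: T stays 339 K; PV = const ⇒ V₂ = 119 L, P₂ = 25.5 kPa.

25.5 kPa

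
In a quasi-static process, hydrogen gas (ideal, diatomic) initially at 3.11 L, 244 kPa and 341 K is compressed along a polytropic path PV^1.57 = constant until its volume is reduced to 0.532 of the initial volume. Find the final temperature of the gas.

489 K

Polytropic n=1.57: T₂ = T₁(V₁/V₂)^(n−1) = 341×(1.88)^0.57 = 489 K; P₂ = P₁(V₁/V₂)^n = 657 kPa.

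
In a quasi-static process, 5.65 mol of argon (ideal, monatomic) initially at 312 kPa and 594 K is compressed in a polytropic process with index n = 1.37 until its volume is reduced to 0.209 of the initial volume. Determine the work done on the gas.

59200 J

V₁ = nRT₁/P₁ = 5.65×8.314×594/312 = 89.4 L.
Polytropic n=1.37: T₂ = T₁(V₁/V₂)^(n−1) = 594×(4.78)^0.37 = 1060 K; P₂ = P₁(V₁/V₂)^n = 2660 kPa.
W = (P₁V₁−P₂V₂)/(n−1) = (312×89.4−2660×18.7)/0.37 = -59200 J.
Work done on the gas = −W_by = 59200 J.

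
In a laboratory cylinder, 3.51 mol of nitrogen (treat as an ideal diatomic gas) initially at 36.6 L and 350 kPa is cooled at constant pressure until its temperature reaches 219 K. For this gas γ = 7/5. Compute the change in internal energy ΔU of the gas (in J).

-16000 J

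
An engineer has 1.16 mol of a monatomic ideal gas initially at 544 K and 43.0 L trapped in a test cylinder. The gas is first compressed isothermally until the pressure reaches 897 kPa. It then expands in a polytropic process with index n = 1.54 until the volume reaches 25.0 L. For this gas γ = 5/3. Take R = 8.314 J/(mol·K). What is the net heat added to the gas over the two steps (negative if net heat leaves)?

P₁ = nRT₁/V₁ = 1.16×8.314×544/43.0 = 122 kPa.
Step 1 — Isothermal: T stays 544 K; PV = const ⇒ V₂ = 5.85 L, P₂ = 897 kPa.
ΔU = 0 (ideal gas, T constant).
W = nRT ln(V₂/V₁) = 1.16×8.314×544×ln(0.136) = -10500 J.
Q = ΔU + W = -10500 J.
State after step 1: P = 897 kPa, V = 5.85 L, T = 544 K.
Step 2 — Polytropic n=1.54: T₂ = T₁(V₁/V₂)^(n−1) = 544×(0.234)^0.54 = 248 K; P₂ = P₁(V₁/V₂)^n = 95.8 kPa.
W = (P₁V₁−P₂V₂)/(n−1) = (897×5.85−95.8×25.0)/0.54 = 5280 J.
ΔU = nCvΔT = 1.16×12.5×(248−544) = -4280 J.
Q = ΔU + W = 1000 J.
Net over both steps: W = -5180 J, Q = -9460 J, ΔU = -4280 J.

-9460 J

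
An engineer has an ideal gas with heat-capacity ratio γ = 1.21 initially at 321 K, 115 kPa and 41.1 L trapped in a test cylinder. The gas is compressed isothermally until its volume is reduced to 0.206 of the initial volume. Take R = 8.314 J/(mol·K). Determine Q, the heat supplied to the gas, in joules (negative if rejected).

-7470 J

n = P₁V₁/(RT₁) = 115×41.1/(8.314×321) = 1.77 mol.
Isothermal: T stays 321 K; PV = const ⇒ V₂ = 8.47 L, P₂ = 558 kPa.
ΔU = 0 (ideal gas, T constant).
W = nRT ln(V₂/V₁) = 1.77×8.314×321×ln(0.206) = -7470 J.
Q = ΔU + W = -7470 J.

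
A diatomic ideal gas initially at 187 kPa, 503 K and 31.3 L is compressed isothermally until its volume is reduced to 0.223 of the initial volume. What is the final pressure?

839 kPa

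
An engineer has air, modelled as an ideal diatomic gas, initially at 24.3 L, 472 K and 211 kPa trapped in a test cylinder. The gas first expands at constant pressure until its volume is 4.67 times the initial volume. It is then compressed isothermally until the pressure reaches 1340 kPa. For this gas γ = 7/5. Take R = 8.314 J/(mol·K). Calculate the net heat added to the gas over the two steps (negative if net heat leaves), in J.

n = P₁V₁/(RT₁) = 211×24.3/(8.314×472) = 1.31 mol.
Step 1 — Isobaric: P stays 211 kPa; V/T = const ⇒ T₂ = 2200 K, V₂ = 113 L.
W = PΔV = 211×(113−24.3) kPa·L = 18800 J.
ΔU = nCvΔT = 1.31×20.8×(2200−472) = 47000 J.
Q = ΔU + W = nCpΔT = 65900 J.
State after step 1: P = 211 kPa, V = 113 L, T = 2200 K.
Step 2 — Isothermal: T stays 2200 K; PV = const ⇒ V₂ = 17.9 L, P₂ = 1340 kPa.
ΔU = 0 (ideal gas, T constant).
W = nRT ln(V₂/V₁) = 1.31×8.314×2200×ln(0.157) = -44300 J.
Q = ΔU + W = -44300 J.
Net over both steps: W = -25400 J, Q = 21600 J, ΔU = 47000 J.

21600 J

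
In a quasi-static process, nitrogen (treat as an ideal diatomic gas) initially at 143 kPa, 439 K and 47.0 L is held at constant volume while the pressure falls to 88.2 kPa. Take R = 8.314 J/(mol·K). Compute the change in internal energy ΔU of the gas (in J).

n = P₁V₁/(RT₁) = 143×47.0/(8.314×439) = 1.84 mol.
Isochoric: V stays 47.0 L; P/T = const ⇒ T₂ = 271 K, P₂ = 88.2 kPa.
For an ideal gas ΔU = nCvΔT with Cv = (5/2)R = 20.8 J/(mol·K).
ΔU = 1.84×20.8×(271−439) = -6440 J.

-6440 J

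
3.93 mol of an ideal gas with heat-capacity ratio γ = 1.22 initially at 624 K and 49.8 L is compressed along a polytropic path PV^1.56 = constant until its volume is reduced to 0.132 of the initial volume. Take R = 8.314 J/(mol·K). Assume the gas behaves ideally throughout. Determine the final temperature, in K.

P₁ = nRT₁/V₁ = 3.93×8.314×624/49.8 = 409 kPa.
Polytropic n=1.56: T₂ = T₁(V₁/V₂)^(n−1) = 624×(7.58)^0.56 = 1940 K; P₂ = P₁(V₁/V₂)^n = 9640 kPa.

1940 K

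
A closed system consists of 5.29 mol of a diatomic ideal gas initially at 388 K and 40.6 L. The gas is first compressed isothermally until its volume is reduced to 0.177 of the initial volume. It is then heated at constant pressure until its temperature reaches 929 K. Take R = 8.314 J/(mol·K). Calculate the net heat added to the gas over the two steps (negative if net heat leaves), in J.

P₁ = nRT₁/V₁ = 5.29×8.314×388/40.6 = 420 kPa.
Step 1 — Isothermal: T stays 388 K; PV = const ⇒ V₂ = 7.19 L, P₂ = 2370 kPa.
ΔU = 0 (ideal gas, T constant).
W = nRT ln(V₂/V₁) = 5.29×8.314×388×ln(0.177) = -29500 J.
Q = ΔU + W = -29500 J.
State after step 1: P = 2370 kPa, V = 7.19 L, T = 388 K.
Step 2 — Isobaric: P stays 2370 kPa; V/T = const ⇒ T₂ = 929 K, V₂ = 17.2 L.
W = PΔV = 2370×(17.2−7.19) kPa·L = 23800 J.
ΔU = nCvΔT = 5.29×20.8×(929−388) = 59500 J.
Q = ΔU + W = nCpΔT = 83300 J.
Net over both steps: W = -5760 J, Q = 53700 J, ΔU = 59500 J.

53700 J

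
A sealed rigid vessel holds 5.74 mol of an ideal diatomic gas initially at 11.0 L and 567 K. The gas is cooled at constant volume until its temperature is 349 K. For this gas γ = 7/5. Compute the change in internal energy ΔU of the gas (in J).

P₁ = nRT₁/V₁ = 5.74×8.314×567/11.0 = 2460 kPa.
Isochoric: V stays 11.0 L; P/T = const ⇒ T₂ = 349 K, P₂ = 1510 kPa.
For an ideal gas ΔU = nCvΔT with Cv = (5/2)R = 20.8 J/(mol·K).
ΔU = 5.74×20.8×(349−567) = -26000 J.

-26000 J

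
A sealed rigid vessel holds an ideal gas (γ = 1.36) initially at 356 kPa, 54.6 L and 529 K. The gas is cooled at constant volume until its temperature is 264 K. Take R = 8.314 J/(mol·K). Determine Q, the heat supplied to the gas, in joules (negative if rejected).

n = P₁V₁/(RT₁) = 356×54.6/(8.314×529) = 4.42 mol.
Isochoric: V stays 54.6 L; P/T = const ⇒ T₂ = 264 K, P₂ = 178 kPa.
W = 0 (no volume change).
ΔU = nCvΔT = 4.42×23.1×(264−529) = -27000 J.
Q = ΔU = -27000 J.

-27000 J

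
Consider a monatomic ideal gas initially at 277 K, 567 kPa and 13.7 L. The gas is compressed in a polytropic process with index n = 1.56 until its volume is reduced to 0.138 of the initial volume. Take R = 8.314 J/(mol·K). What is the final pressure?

Polytropic n=1.56: T₂ = T₁(V₁/V₂)^(n−1) = 277×(7.25)^0.56 = 840 K; P₂ = P₁(V₁/V₂)^n = 12500 kPa.

12500 kPa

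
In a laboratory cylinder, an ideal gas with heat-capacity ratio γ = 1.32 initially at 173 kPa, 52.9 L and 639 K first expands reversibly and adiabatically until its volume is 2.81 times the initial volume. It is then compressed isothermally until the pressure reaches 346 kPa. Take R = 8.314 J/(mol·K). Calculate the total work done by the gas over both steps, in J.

n = P₁V₁/(RT₁) = 173×52.9/(8.314×639) = 1.72 mol.
Step 1 — Adiabatic: TV^(γ−1) = const ⇒ T₂ = 639×(0.356)^0.320 = 459 K; PV^γ = const ⇒ P₂ = 44.2 kPa.
ΔU = nCvΔT = 1.72×26.0×(459−639) = -8050 J.
Q = 0 for an adiabatic process, so W = −ΔU = 8050 J.
State after step 1: P = 44.2 kPa, V = 149 L, T = 459 K.
Step 2 — Isothermal: T stays 459 K; PV = const ⇒ V₂ = 19.0 L, P₂ = 346 kPa.
ΔU = 0 (ideal gas, T constant).
W = nRT ln(V₂/V₁) = 1.72×8.314×459×ln(0.128) = -13500 J.
Q = ΔU + W = -13500 J.
Net over both steps: W = -5470 J, Q = -13500 J, ΔU = -8050 J.

-5470 J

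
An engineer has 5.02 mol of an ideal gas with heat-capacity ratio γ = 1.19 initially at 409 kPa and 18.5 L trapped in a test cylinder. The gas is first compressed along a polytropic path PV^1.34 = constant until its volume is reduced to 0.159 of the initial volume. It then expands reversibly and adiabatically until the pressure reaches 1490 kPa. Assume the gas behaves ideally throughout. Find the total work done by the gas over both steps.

T₁ = P₁V₁/(nR) = 409×18.5/(5.02×8.314) = 181 K.
Step 1 — Polytropic n=1.34: T₂ = T₁(V₁/V₂)^(n−1) = 181×(6.29)^0.34 = 339 K; P₂ = P₁(V₁/V₂)^n = 4810 kPa.
W = (P₁V₁−P₂V₂)/(n−1) = (409×18.5−4810×2.94)/0.34 = -19300 J.
ΔU = nCvΔT = 5.02×43.8×(339−181) = 34600 J.
Q = ΔU + W = 15300 J.
State after step 1: P = 4810 kPa, V = 2.94 L, T = 339 K.
Step 2 — Adiabatic: T₂/T₁ = (P₂/P₁)^((γ−1)/γ) ⇒ T₂ = 339×(0.310)^0.160 = 281 K; V₂ = 7.87 L.
ΔU = nCvΔT = 5.02×43.8×(281−339) = -12700 J.
Q = 0 for an adiabatic process, so W = −ΔU = 12700 J.
Net over both steps: W = -6640 J, Q = 15300 J, ΔU = 21900 J.

-6640 J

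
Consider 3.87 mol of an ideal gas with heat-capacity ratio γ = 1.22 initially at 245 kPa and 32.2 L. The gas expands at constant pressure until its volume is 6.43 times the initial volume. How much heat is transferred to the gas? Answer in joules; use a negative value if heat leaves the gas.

238000 J

T₁ = P₁V₁/(nR) = 245×32.2/(3.87×8.314) = 245 K.
Isobaric: P stays 245 kPa; V/T = const ⇒ T₂ = 1580 K, V₂ = 207 L.
W = PΔV = 245×(207−32.2) kPa·L = 42800 J.
ΔU = nCvΔT = 3.87×37.8×(1580−245) = 195000 J.
Q = ΔU + W = nCpΔT = 238000 J.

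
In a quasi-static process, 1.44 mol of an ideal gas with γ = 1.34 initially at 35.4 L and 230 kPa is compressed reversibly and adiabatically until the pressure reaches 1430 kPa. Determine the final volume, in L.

9.05 L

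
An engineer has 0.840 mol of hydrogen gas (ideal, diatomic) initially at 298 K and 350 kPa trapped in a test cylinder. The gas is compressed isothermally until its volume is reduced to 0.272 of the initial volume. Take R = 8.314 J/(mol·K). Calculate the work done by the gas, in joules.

-2710 J

V₁ = nRT₁/P₁ = 0.840×8.314×298/350 = 5.95 L.
Isothermal: T stays 298 K; PV = const ⇒ V₂ = 1.62 L, P₂ = 1290 kPa.
W = nRT ln(V₂/V₁) = 0.840×8.314×298×ln(0.272) = -2710 J.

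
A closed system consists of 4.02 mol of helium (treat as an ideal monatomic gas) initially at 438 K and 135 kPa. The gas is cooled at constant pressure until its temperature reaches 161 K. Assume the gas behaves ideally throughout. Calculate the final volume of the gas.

V₁ = nRT₁/P₁ = 4.02×8.314×438/135 = 108 L.
Isobaric: P stays 135 kPa; V/T = const ⇒ T₂ = 161 K, V₂ = 39.9 L.

39.9 L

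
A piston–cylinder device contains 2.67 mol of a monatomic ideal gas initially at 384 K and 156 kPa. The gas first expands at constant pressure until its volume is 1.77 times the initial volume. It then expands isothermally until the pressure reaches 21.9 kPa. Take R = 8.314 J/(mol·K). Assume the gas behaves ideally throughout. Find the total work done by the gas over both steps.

36200 J

V₁ = nRT₁/P₁ = 2.67×8.314×384/156 = 54.6 L.
Step 1 — Isobaric: P stays 156 kPa; V/T = const ⇒ T₂ = 680 K, V₂ = 96.7 L.
W = PΔV = 156×(96.7−54.6) kPa·L = 6560 J.
ΔU = nCvΔT = 2.67×12.5×(680−384) = 9850 J.
Q = ΔU + W = nCpΔT = 16400 J.
State after step 1: P = 156 kPa, V = 96.7 L, T = 680 K.
Step 2 — Isothermal: T stays 680 K; PV = const ⇒ V₂ = 689 L, P₂ = 21.9 kPa.
ΔU = 0 (ideal gas, T constant).
W = nRT ln(V₂/V₁) = 2.67×8.314×680×ln(7.12) = 29600 J.
Q = ΔU + W = 29600 J.
Net over both steps: W = 36200 J, Q = 46000 J, ΔU = 9850 J.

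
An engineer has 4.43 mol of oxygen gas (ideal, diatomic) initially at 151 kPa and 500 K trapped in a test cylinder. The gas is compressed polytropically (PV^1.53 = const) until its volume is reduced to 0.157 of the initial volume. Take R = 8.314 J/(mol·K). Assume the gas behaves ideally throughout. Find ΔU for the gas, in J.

76800 J

V₁ = nRT₁/P₁ = 4.43×8.314×500/151 = 122 L.
Polytropic n=1.53: T₂ = T₁(V₁/V₂)^(n−1) = 500×(6.37)^0.53 = 1330 K; P₂ = P₁(V₁/V₂)^n = 2570 kPa.
For an ideal gas ΔU = nCvΔT with Cv = (5/2)R = 20.8 J/(mol·K).
ΔU = 4.43×20.8×(1330−500) = 76800 J.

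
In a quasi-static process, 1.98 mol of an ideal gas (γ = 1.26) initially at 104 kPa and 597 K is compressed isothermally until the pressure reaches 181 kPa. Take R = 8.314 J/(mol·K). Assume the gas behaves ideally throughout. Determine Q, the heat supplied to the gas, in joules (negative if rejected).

-5450 J

V₁ = nRT₁/P₁ = 1.98×8.314×597/104 = 94.5 L.
Isothermal: T stays 597 K; PV = const ⇒ V₂ = 54.3 L, P₂ = 181 kPa.
ΔU = 0 (ideal gas, T constant).
W = nRT ln(V₂/V₁) = 1.98×8.314×597×ln(0.575) = -5450 J.
Q = ΔU + W = -5450 J.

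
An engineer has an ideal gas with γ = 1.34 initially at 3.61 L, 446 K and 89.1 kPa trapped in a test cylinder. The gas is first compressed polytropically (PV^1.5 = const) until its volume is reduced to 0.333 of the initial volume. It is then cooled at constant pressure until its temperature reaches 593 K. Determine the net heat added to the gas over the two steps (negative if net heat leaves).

-289 J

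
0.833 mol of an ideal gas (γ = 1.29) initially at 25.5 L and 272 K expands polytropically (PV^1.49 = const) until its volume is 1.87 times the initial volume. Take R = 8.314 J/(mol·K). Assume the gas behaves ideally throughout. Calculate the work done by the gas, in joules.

1020 J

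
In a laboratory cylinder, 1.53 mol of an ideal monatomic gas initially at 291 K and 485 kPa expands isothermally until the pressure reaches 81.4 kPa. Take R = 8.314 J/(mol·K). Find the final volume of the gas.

45.5 L

V₁ = nRT₁/P₁ = 1.53×8.314×291/485 = 7.63 L.
Isothermal: T stays 291 K; PV = const ⇒ V₂ = 45.5 L, P₂ = 81.4 kPa.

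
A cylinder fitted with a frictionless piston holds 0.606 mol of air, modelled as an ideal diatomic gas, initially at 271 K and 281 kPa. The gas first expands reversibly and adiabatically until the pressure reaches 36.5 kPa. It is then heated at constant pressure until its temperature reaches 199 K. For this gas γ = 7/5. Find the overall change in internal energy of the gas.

-907 J

V₁ = nRT₁/P₁ = 0.606×8.314×271/281 = 4.86 L.
Step 1 — Adiabatic: T₂/T₁ = (P₂/P₁)^((γ−1)/γ) ⇒ T₂ = 271×(0.130)^0.286 = 151 K; V₂ = 20.9 L.
ΔU = nCvΔT = 0.606×20.8×(151−271) = -1510 J.
Q = 0 for an adiabatic process, so W = −ΔU = 1510 J.
State after step 1: P = 36.5 kPa, V = 20.9 L, T = 151 K.
Step 2 — Isobaric: P stays 36.5 kPa; V/T = const ⇒ T₂ = 199 K, V₂ = 27.5 L.
W = PΔV = 36.5×(27.5−20.9) kPa·L = 241 J.
ΔU = nCvΔT = 0.606×20.8×(199−151) = 601 J.
Q = ΔU + W = nCpΔT = 842 J.
Net over both steps: W = 1750 J, Q = 842 J, ΔU = -907 J.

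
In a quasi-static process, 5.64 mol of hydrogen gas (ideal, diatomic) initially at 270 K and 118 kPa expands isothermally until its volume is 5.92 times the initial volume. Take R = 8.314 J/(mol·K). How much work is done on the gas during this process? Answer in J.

V₁ = nRT₁/P₁ = 5.64×8.314×270/118 = 107 L.
Isothermal: T stays 270 K; PV = const ⇒ V₂ = 635 L, P₂ = 19.9 kPa.
W = nRT ln(V₂/V₁) = 5.64×8.314×270×ln(5.92) = 22500 J.
Work done on the gas = −W_by = -22500 J.

-22500 J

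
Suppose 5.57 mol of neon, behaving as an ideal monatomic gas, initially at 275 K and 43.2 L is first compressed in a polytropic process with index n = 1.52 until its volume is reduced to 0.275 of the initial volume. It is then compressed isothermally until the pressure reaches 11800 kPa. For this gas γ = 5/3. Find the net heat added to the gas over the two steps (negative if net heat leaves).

P₁ = nRT₁/V₁ = 5.57×8.314×275/43.2 = 295 kPa.
Step 1 — Polytropic n=1.52: T₂ = T₁(V₁/V₂)^(n−1) = 275×(3.64)^0.52 = 538 K; P₂ = P₁(V₁/V₂)^n = 2100 kPa.
W = (P₁V₁−P₂V₂)/(n−1) = (295×43.2−2100×11.9)/0.52 = -23400 J.
ΔU = nCvΔT = 5.57×12.5×(538−275) = 18300 J.
Q = ΔU + W = -5160 J.
State after step 1: P = 2100 kPa, V = 11.9 L, T = 538 K.
Step 2 — Isothermal: T stays 538 K; PV = const ⇒ V₂ = 2.11 L, P₂ = 11800 kPa.
ΔU = 0 (ideal gas, T constant).
W = nRT ln(V₂/V₁) = 5.57×8.314×538×ln(0.178) = -43000 J.
Q = ΔU + W = -43000 J.
Net over both steps: W = -66500 J, Q = -48200 J, ΔU = 18300 J.

-48200 J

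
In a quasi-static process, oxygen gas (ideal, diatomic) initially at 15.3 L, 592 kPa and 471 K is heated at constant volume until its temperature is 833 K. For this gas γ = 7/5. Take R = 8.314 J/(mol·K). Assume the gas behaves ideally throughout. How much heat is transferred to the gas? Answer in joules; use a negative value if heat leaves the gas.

n = P₁V₁/(RT₁) = 592×15.3/(8.314×471) = 2.31 mol.
Isochoric: V stays 15.3 L; P/T = const ⇒ T₂ = 833 K, P₂ = 1050 kPa.
W = 0 (no volume change).
ΔU = nCvΔT = 2.31×20.8×(833−471) = 17400 J.
Q = ΔU = 17400 J.

17400 J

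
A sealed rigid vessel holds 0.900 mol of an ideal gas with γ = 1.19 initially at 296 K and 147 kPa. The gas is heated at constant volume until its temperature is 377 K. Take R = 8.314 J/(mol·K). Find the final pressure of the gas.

187 kPa

V₁ = nRT₁/P₁ = 0.900×8.314×296/147 = 15.1 L.
Isochoric: V stays 15.1 L; P/T = const ⇒ T₂ = 377 K, P₂ = 187 kPa.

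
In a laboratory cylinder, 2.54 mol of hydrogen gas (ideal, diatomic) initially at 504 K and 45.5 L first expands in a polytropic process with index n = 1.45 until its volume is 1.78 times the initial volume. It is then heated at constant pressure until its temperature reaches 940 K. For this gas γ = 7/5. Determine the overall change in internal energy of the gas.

23000 J

P₁ = nRT₁/V₁ = 2.54×8.314×504/45.5 = 234 kPa.
Step 1 — Polytropic n=1.45: T₂ = T₁(V₁/V₂)^(n−1) = 504×(0.562)^0.45 = 389 K; P₂ = P₁(V₁/V₂)^n = 101 kPa.
W = (P₁V₁−P₂V₂)/(n−1) = (234×45.5−101×81.0)/0.45 = 5410 J.
ΔU = nCvΔT = 2.54×20.8×(389−504) = -6080 J.
Q = ΔU + W = -676 J.
State after step 1: P = 101 kPa, V = 81.0 L, T = 389 K.
Step 2 — Isobaric: P stays 101 kPa; V/T = const ⇒ T₂ = 940 K, V₂ = 196 L.
W = PΔV = 101×(196−81.0) kPa·L = 11600 J.
ΔU = nCvΔT = 2.54×20.8×(940−389) = 29100 J.
Q = ΔU + W = nCpΔT = 40700 J.
Net over both steps: W = 17000 J, Q = 40100 J, ΔU = 23000 J.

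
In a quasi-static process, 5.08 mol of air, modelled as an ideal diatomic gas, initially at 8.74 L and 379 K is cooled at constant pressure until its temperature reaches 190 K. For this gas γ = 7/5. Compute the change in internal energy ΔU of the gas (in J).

P₁ = nRT₁/V₁ = 5.08×8.314×379/8.74 = 1830 kPa.
Isobaric: P stays 1830 kPa; V/T = const ⇒ T₂ = 190 K, V₂ = 4.38 L.
For an ideal gas ΔU = nCvΔT with Cv = (5/2)R = 20.8 J/(mol·K).
ΔU = 5.08×20.8×(190−379) = -20000 J.

-20000 J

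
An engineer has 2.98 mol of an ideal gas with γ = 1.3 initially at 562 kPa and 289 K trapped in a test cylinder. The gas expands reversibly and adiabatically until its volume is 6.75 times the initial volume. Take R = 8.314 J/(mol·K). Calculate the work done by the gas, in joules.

10400 J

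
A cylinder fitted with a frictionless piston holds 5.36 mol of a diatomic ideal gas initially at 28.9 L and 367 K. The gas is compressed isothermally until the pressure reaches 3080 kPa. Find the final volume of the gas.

5.31 L

P₁ = nRT₁/V₁ = 5.36×8.314×367/28.9 = 566 kPa.
Isothermal: T stays 367 K; PV = const ⇒ V₂ = 5.31 L, P₂ = 3080 kPa.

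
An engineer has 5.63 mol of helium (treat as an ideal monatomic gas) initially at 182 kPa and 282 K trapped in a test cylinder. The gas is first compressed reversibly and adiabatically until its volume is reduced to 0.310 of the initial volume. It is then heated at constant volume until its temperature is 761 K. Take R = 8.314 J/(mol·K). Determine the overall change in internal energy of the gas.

V₁ = nRT₁/P₁ = 5.63×8.314×282/182 = 72.5 L.
Step 1 — Adiabatic: TV^(γ−1) = const ⇒ T₂ = 282×(3.23)^0.667 = 616 K; PV^γ = const ⇒ P₂ = 1280 kPa.
ΔU = nCvΔT = 5.63×12.5×(616−282) = 23400 J.
Q = 0 for an adiabatic process, so W = −ΔU = -23400 J.
State after step 1: P = 1280 kPa, V = 22.5 L, T = 616 K.
Step 2 — Isochoric: V stays 22.5 L; P/T = const ⇒ T₂ = 761 K, P₂ = 1580 kPa.
W = 0 (no volume change).
ΔU = nCvΔT = 5.63×12.5×(761−616) = 10200 J.
Q = ΔU = 10200 J.
Net over both steps: W = -23400 J, Q = 10200 J, ΔU = 33600 J.

33600 J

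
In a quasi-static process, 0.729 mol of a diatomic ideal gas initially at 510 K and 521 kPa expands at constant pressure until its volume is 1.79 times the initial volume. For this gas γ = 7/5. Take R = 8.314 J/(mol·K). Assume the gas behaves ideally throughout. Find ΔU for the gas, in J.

6100 J

V₁ = nRT₁/P₁ = 0.729×8.314×510/521 = 5.93 L.
Isobaric: P stays 521 kPa; V/T = const ⇒ T₂ = 913 K, V₂ = 10.6 L.
For an ideal gas ΔU = nCvΔT with Cv = (5/2)R = 20.8 J/(mol·K).
ΔU = 0.729×20.8×(913−510) = 6100 J.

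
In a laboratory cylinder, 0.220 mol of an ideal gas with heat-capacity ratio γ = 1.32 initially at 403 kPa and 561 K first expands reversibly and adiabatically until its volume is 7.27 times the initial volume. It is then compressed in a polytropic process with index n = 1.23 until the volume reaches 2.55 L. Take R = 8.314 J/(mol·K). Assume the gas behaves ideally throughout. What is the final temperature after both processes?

V₁ = nRT₁/P₁ = 0.220×8.314×561/403 = 2.55 L.
Step 1 — Adiabatic: TV^(γ−1) = const ⇒ T₂ = 561×(0.138)^0.320 = 297 K; PV^γ = const ⇒ P₂ = 29.4 kPa.
ΔU = nCvΔT = 0.220×26.0×(297−561) = -1510 J.
Q = 0 for an adiabatic process, so W = −ΔU = 1510 J.
State after step 1: P = 29.4 kPa, V = 18.5 L, T = 297 K.
Step 2 — Polytropic n=1.23: T₂ = T₁(V₁/V₂)^(n−1) = 297×(7.26)^0.23 = 469 K; P₂ = P₁(V₁/V₂)^n = 336 kPa.
W = (P₁V₁−P₂V₂)/(n−1) = (29.4×18.5−336×2.55)/0.23 = -1370 J.
ΔU = nCvΔT = 0.220×26.0×(469−297) = 982 J.
Q = ΔU + W = -384 J.
Net over both steps: W = 141 J, Q = -384 J, ΔU = -525 J.

469 K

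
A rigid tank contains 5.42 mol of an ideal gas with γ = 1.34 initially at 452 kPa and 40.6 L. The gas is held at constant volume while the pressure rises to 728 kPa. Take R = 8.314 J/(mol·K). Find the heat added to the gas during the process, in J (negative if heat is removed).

33000 J

T₁ = P₁V₁/(nR) = 452×40.6/(5.42×8.314) = 407 K.
Isochoric: V stays 40.6 L; P/T = const ⇒ T₂ = 656 K, P₂ = 728 kPa.
W = 0 (no volume change).
ΔU = nCvΔT = 5.42×24.5×(656−407) = 33000 J.
Q = ΔU = 33000 J.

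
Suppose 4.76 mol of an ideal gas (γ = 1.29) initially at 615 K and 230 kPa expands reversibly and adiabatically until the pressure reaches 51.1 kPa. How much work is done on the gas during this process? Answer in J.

V₁ = nRT₁/P₁ = 4.76×8.314×615/230 = 106 L.
Adiabatic: T₂/T₁ = (P₂/P₁)^((γ−1)/γ) ⇒ T₂ = 615×(0.222)^0.225 = 439 K; V₂ = 340 L.
ΔU = nCvΔT = 4.76×28.7×(439−615) = -24100 J.
Q = 0 for an adiabatic process, so W = −ΔU = 24100 J.
Work done on the gas = −W_by = -24100 J.

-24100 J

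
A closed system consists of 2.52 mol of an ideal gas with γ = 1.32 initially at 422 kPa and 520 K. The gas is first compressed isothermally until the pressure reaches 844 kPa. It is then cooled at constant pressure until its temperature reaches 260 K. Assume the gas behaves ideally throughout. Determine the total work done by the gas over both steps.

V₁ = nRT₁/P₁ = 2.52×8.314×520/422 = 25.8 L.
Step 1 — Isothermal: T stays 520 K; PV = const ⇒ V₂ = 12.9 L, P₂ = 844 kPa.
ΔU = 0 (ideal gas, T constant).
W = nRT ln(V₂/V₁) = 2.52×8.314×520×ln(0.500) = -7550 J.
Q = ΔU + W = -7550 J.
State after step 1: P = 844 kPa, V = 12.9 L, T = 520 K.
Step 2 — Isobaric: P stays 844 kPa; V/T = const ⇒ T₂ = 260 K, V₂ = 6.45 L.
W = PΔV = 844×(6.45−12.9) kPa·L = -5450 J.
ΔU = nCvΔT = 2.52×26.0×(260−520) = -17000 J.
Q = ΔU + W = nCpΔT = -22500 J.
Net over both steps: W = -13000 J, Q = -30000 J, ΔU = -17000 J.

-13000 J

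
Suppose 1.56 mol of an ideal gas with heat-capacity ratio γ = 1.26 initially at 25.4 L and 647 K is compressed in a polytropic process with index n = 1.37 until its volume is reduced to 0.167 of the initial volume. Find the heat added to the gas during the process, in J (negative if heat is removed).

9010 J

P₁ = nRT₁/V₁ = 1.56×8.314×647/25.4 = 330 kPa.
Polytropic n=1.37: T₂ = T₁(V₁/V₂)^(n−1) = 647×(5.99)^0.37 = 1250 K; P₂ = P₁(V₁/V₂)^n = 3840 kPa.
W = (P₁V₁−P₂V₂)/(n−1) = (330×25.4−3840×4.24)/0.37 = -21300 J.
ΔU = nCvΔT = 1.56×32.0×(1250−647) = 30300 J.
Q = ΔU + W = 9010 J.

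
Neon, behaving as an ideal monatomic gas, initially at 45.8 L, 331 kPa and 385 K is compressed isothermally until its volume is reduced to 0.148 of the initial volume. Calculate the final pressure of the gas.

Isothermal: T stays 385 K; PV = const ⇒ V₂ = 6.78 L, P₂ = 2240 kPa.

2240 kPa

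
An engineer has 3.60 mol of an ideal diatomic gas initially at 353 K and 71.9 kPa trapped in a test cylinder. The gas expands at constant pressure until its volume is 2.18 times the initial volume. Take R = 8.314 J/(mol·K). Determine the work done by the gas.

12500 J

V₁ = nRT₁/P₁ = 3.60×8.314×353/71.9 = 147 L.
Isobaric: P stays 71.9 kPa; V/T = const ⇒ T₂ = 770 K, V₂ = 320 L.
W = PΔV = 71.9×(320−147) kPa·L = 12500 J.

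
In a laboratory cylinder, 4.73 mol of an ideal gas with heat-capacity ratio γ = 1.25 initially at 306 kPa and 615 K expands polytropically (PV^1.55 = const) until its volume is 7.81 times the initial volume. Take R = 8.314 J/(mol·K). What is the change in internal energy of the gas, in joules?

-65500 J

V₁ = nRT₁/P₁ = 4.73×8.314×615/306 = 79.0 L.
Polytropic n=1.55: T₂ = T₁(V₁/V₂)^(n−1) = 615×(0.128)^0.55 = 199 K; P₂ = P₁(V₁/V₂)^n = 12.7 kPa.
For an ideal gas ΔU = nCvΔT with Cv = R/(γ−1) = 33.3 J/(mol·K).
ΔU = 4.73×33.3×(199−615) = -65500 J.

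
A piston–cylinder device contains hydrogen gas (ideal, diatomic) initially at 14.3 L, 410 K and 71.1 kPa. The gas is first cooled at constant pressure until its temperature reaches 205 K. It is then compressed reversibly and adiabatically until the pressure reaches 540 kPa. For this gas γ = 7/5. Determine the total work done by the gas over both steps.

-1510 J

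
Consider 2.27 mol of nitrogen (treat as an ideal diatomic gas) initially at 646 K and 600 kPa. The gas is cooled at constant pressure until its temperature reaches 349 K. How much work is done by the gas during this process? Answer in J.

-5610 J

V₁ = nRT₁/P₁ = 2.27×8.314×646/600 = 20.3 L.
Isobaric: P stays 600 kPa; V/T = const ⇒ T₂ = 349 K, V₂ = 11.0 L.
W = PΔV = 600×(11.0−20.3) kPa·L = -5610 J.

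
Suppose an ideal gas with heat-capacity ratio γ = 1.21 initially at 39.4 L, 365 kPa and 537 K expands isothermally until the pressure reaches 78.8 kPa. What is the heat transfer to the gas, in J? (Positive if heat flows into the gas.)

n = P₁V₁/(RT₁) = 365×39.4/(8.314×537) = 3.22 mol.
Isothermal: T stays 537 K; PV = const ⇒ V₂ = 182 L, P₂ = 78.8 kPa.
ΔU = 0 (ideal gas, T constant).
W = nRT ln(V₂/V₁) = 3.22×8.314×537×ln(4.63) = 22000 J.
Q = ΔU + W = 22000 J.

22000 J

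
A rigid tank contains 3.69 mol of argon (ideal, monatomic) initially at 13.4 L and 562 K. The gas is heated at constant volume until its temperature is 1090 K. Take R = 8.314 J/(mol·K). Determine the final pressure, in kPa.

P₁ = nRT₁/V₁ = 3.69×8.314×562/13.4 = 1290 kPa.
Isochoric: V stays 13.4 L; P/T = const ⇒ T₂ = 1090 K, P₂ = 2500 kPa.

2500 kPa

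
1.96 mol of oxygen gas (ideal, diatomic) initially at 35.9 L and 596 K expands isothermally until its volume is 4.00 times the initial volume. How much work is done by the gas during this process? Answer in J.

13500 J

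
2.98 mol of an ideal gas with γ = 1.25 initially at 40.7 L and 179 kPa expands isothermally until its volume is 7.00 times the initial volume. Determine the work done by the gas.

14200 J

T₁ = P₁V₁/(nR) = 179×40.7/(2.98×8.314) = 294 K.
Isothermal: T stays 294 K; PV = const ⇒ V₂ = 285 L, P₂ = 25.6 kPa.
W = nRT ln(V₂/V₁) = 2.98×8.314×294×ln(7.00) = 14200 J.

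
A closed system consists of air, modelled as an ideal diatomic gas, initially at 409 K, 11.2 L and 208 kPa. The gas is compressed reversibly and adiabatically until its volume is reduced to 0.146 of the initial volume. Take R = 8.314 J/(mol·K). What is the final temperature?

883 K

Adiabatic: TV^(γ−1) = const ⇒ T₂ = 409×(6.85)^0.400 = 883 K; PV^γ = const ⇒ P₂ = 3080 kPa.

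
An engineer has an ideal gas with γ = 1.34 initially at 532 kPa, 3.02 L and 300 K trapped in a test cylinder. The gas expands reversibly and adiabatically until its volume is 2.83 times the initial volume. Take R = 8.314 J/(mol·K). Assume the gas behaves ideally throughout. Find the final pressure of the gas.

Adiabatic: TV^(γ−1) = const ⇒ T₂ = 300×(0.353)^0.340 = 211 K; PV^γ = const ⇒ P₂ = 132 kPa.

132 kPa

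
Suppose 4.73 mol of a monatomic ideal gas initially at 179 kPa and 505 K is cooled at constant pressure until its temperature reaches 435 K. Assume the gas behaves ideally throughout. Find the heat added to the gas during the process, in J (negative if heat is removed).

-6880 J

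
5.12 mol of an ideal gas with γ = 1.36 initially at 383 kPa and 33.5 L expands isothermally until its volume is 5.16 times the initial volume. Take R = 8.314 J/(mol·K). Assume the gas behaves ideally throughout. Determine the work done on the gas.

-21100 J

T₁ = P₁V₁/(nR) = 383×33.5/(5.12×8.314) = 301 K.
Isothermal: T stays 301 K; PV = const ⇒ V₂ = 173 L, P₂ = 74.2 kPa.
W = nRT ln(V₂/V₁) = 5.12×8.314×301×ln(5.16) = 21100 J.
Work done on the gas = −W_by = -21100 J.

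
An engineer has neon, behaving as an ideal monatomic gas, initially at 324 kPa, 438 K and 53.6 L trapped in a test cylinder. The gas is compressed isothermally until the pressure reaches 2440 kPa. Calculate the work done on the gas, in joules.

35100 J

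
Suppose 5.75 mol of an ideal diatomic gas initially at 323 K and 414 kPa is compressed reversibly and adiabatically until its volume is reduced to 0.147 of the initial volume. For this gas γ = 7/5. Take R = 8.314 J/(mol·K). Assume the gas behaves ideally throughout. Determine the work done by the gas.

V₁ = nRT₁/P₁ = 5.75×8.314×323/414 = 37.3 L.
Adiabatic: TV^(γ−1) = const ⇒ T₂ = 323×(6.80)^0.400 = 695 K; PV^γ = const ⇒ P₂ = 6060 kPa.
ΔU = nCvΔT = 5.75×20.8×(695−323) = 44500 J.
Q = 0 for an adiabatic process, so W = −ΔU = -44500 J.

-44500 J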